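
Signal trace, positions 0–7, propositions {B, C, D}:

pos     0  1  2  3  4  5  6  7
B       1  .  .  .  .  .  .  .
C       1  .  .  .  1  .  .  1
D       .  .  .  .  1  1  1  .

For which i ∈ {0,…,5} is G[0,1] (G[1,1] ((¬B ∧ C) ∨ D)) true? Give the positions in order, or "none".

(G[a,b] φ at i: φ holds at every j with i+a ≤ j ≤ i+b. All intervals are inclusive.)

3, 4, 5

Evaluate at each i in [0,5]:
  i=0: ✗ (fails at j=0)
  i=1: ✗ (fails at j=1)
  i=2: ✗ (fails at j=2)
  i=3: ✓ (all of [3,4])
  i=4: ✓ (all of [4,5])
  i=5: ✓ (all of [5,6])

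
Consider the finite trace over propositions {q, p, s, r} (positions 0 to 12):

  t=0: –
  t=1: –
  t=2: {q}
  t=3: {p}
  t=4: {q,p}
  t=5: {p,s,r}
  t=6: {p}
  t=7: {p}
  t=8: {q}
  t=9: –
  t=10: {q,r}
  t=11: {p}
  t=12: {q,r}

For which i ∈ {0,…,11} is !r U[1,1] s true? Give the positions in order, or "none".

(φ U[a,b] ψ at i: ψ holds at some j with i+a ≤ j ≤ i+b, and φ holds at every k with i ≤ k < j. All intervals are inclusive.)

Evaluate at each i in [0,11]:
  i=0: ✗ (no rhs in [1,1])
  i=1: ✗ (no rhs in [2,2])
  i=2: ✗ (no rhs in [3,3])
  i=3: ✗ (no rhs in [4,4])
  i=4: ✓ (rhs at j=5; lhs holds on [4,4])
  i=5: ✗ (no rhs in [6,6])
  i=6: ✗ (no rhs in [7,7])
  i=7: ✗ (no rhs in [8,8])
  i=8: ✗ (no rhs in [9,9])
  i=9: ✗ (no rhs in [10,10])
  i=10: ✗ (no rhs in [11,11])
  i=11: ✗ (no rhs in [12,12])

4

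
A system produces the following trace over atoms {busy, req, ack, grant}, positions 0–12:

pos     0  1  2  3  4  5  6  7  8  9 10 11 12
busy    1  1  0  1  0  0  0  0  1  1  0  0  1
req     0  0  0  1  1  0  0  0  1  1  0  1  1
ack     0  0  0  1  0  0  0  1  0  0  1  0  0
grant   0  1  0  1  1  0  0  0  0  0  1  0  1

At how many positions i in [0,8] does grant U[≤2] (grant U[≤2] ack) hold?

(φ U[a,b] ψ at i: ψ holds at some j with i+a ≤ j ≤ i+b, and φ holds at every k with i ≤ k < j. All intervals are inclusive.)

Evaluate at each i in [0,8]:
  i=0: ✗ (no rhs in [0,2])
  i=1: ✗ (lhs fails at k=2 before rhs at j=3)
  i=2: ✗ (lhs fails at k=2 before rhs at j=3)
  i=3: ✓ (rhs at j=3)
  i=4: ✗ (no rhs in [4,6])
  i=5: ✗ (lhs fails at k=5 before rhs at j=7)
  i=6: ✗ (lhs fails at k=6 before rhs at j=7)
  i=7: ✓ (rhs at j=7)
  i=8: ✗ (lhs fails at k=8 before rhs at j=10)
Positions where it holds: {3, 7} → 2.

2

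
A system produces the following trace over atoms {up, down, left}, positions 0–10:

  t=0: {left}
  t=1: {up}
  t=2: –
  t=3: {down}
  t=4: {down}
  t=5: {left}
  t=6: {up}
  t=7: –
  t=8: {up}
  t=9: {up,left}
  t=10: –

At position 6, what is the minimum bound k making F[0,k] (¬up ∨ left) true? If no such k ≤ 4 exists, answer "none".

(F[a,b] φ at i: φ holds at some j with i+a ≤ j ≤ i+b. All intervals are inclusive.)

Scan j = 6,7,… for (¬up ∨ left):
  j=6: fails
  j=7: holds
First hit at j=7, so smallest k = 7-6 = 1.

1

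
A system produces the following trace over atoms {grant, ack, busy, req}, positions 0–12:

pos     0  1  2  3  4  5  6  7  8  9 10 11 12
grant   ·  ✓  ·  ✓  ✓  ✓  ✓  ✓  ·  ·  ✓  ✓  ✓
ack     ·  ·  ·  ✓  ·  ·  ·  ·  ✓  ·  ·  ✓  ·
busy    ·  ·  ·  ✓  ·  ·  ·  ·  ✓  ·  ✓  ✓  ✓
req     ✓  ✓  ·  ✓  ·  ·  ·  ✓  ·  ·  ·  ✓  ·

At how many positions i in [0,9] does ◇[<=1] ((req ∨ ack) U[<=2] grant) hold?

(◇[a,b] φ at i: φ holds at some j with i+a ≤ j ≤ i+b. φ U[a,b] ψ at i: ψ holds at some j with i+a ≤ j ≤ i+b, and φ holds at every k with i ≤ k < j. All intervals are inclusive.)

9

Evaluate at each i in [0,9]:
  i=0: ✓ (witness j=0)
  i=1: ✓ (witness j=1)
  i=2: ✓ (witness j=3)
  i=3: ✓ (witness j=3)
  i=4: ✓ (witness j=4)
  i=5: ✓ (witness j=5)
  i=6: ✓ (witness j=6)
  i=7: ✓ (witness j=7)
  i=8: ✗ (none in [8,9])
  i=9: ✓ (witness j=10)
Positions where it holds: {0, 1, 2, 3, 4, 5, 6, 7, 9} → 9.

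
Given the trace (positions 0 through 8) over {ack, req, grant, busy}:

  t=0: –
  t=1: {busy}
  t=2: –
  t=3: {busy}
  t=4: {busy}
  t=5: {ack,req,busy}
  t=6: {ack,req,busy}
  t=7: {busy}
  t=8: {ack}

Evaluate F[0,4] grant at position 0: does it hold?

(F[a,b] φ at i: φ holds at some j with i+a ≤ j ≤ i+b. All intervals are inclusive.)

Check grant at each j in [0,4]:
  j=0: false
  j=1: false
  j=2: false
  j=3: false
  j=4: false
No position in the window satisfies it → formula fails.

False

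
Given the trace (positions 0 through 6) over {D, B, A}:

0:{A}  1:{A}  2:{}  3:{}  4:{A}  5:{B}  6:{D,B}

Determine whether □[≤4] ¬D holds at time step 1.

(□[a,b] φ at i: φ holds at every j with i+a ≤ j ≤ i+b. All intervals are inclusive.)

True

Check ¬D at every j in [1,5]:
  j=1: true
  j=2: true
  j=3: true
  j=4: true
  j=5: true
All positions satisfy it → formula holds.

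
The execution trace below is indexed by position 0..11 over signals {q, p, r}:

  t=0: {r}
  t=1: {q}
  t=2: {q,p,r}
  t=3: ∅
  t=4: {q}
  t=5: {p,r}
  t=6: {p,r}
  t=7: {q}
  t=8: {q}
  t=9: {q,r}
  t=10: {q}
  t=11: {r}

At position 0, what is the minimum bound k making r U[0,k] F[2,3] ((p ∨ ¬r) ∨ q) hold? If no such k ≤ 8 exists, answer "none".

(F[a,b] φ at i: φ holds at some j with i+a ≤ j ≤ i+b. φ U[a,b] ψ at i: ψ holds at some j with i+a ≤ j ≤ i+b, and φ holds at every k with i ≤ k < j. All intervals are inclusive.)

Need earliest j ≥ 0 with F[2,3] ((p ∨ ¬r) ∨ q), and r at every k in [0,j-1].
  j=0: rhs holds (empty prefix). k = 0.

0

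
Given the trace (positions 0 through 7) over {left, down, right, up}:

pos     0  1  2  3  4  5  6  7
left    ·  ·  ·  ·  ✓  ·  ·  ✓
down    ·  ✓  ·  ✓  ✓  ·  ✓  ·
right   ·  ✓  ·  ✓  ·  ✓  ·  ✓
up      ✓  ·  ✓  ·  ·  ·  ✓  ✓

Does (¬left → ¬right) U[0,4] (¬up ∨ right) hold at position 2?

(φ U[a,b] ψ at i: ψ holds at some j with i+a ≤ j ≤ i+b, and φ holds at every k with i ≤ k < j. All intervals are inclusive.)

Need some j in [2,6] with (¬up ∨ right), and (¬left → ¬right) at every k in [2,j-1].
  j=2: (¬up ∨ right) false.
  j=3: (¬up ∨ right) holds; (¬left → ¬right) holds at every k in [2,2] → satisfied.

True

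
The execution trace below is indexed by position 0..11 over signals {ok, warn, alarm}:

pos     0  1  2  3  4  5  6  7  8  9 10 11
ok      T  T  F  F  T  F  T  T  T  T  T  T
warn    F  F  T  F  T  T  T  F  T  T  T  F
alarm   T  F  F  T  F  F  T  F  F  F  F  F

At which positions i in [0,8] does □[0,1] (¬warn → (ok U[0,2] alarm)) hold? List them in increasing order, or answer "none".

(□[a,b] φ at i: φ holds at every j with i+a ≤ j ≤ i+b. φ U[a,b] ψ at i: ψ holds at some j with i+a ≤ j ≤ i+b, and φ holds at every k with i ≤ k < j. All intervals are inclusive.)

Evaluate at each i in [0,8]:
  i=0: ✗ (fails at j=1)
  i=1: ✗ (fails at j=1)
  i=2: ✓ (all of [2,3])
  i=3: ✓ (all of [3,4])
  i=4: ✓ (all of [4,5])
  i=5: ✓ (all of [5,6])
  i=6: ✗ (fails at j=7)
  i=7: ✗ (fails at j=7)
  i=8: ✓ (all of [8,9])

2, 3, 4, 5, 8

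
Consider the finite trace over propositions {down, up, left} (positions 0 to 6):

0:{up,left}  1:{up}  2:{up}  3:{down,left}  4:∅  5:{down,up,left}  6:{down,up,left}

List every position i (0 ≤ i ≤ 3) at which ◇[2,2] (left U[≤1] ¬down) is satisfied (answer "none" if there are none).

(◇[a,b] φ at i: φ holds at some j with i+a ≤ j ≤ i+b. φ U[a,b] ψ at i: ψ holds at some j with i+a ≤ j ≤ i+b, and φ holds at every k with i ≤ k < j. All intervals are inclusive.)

0, 1, 2

Evaluate at each i in [0,3]:
  i=0: ✓ (witness j=2)
  i=1: ✓ (witness j=3)
  i=2: ✓ (witness j=4)
  i=3: ✗ (none in [5,5])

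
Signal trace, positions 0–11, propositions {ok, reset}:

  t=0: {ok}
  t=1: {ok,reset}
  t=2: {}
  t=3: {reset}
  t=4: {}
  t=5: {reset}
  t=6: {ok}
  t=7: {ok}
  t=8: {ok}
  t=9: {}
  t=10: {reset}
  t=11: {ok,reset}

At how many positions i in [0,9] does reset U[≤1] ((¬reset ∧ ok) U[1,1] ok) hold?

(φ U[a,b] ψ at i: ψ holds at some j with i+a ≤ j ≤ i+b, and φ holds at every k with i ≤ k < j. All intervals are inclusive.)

Evaluate at each i in [0,9]:
  i=0: ✓ (rhs at j=0)
  i=1: ✗ (no rhs in [1,2])
  i=2: ✗ (no rhs in [2,3])
  i=3: ✗ (no rhs in [3,4])
  i=4: ✗ (no rhs in [4,5])
  i=5: ✓ (rhs at j=6; lhs holds on [5,5])
  i=6: ✓ (rhs at j=6)
  i=7: ✓ (rhs at j=7)
  i=8: ✗ (no rhs in [8,9])
  i=9: ✗ (no rhs in [9,10])
Positions where it holds: {0, 5, 6, 7} → 4.

4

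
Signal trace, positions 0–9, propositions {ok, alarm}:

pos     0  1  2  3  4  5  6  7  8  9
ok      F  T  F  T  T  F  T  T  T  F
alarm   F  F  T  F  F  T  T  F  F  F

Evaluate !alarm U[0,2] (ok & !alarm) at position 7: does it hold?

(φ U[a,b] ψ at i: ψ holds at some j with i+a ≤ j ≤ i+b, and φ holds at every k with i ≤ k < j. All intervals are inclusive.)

Holds

Need some j in [7,9] with (ok & !alarm), and !alarm at every k in [7,j-1].
  j=7: (ok & !alarm) holds; no prefix to check → satisfied.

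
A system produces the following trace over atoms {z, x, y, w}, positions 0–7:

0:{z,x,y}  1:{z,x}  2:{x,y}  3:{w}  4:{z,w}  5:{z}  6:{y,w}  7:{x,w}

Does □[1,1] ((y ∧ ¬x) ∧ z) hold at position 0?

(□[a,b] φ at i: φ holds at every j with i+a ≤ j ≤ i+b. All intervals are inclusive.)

No

Check ((y ∧ ¬x) ∧ z) at every j in [1,1]:
  j=1: false
Fails at j=1 → formula fails.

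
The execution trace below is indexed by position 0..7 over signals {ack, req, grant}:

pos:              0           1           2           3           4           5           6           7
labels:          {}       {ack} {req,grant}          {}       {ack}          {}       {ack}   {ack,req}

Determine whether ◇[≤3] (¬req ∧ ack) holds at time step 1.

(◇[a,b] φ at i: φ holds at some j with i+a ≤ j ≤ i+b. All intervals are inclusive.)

True

Check (¬req ∧ ack) at each j in [1,4]:
  j=1: true
  j=2: false
  j=3: false
  j=4: true
Found at j=1 → formula holds.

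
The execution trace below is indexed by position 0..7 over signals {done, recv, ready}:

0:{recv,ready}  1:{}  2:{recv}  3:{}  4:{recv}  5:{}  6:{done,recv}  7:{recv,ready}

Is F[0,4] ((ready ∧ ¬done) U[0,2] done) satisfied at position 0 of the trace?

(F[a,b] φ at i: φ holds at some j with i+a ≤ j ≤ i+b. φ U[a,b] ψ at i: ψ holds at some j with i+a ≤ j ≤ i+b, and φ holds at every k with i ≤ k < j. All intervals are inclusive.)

Check ((ready ∧ ¬done) U[0,2] done) at each j in [0,4]:
  j=0: fails
  j=1: fails
  j=2: fails
  j=3: fails
  j=4: fails
No position in the window satisfies it → formula fails.

False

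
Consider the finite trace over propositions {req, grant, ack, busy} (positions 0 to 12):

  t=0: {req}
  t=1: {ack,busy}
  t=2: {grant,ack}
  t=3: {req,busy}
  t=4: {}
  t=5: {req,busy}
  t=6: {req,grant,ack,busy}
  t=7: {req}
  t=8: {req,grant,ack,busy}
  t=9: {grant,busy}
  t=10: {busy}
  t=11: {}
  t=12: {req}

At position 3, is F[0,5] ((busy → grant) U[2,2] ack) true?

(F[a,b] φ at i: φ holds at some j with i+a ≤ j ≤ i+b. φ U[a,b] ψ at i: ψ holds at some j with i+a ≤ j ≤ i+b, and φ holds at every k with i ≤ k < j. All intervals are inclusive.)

True

Check ((busy → grant) U[2,2] ack) at each j in [3,8]:
  j=3: fails
  j=4: fails
  j=5: fails
  j=6: holds
  j=7: fails
  j=8: fails
Found at j=6 → formula holds.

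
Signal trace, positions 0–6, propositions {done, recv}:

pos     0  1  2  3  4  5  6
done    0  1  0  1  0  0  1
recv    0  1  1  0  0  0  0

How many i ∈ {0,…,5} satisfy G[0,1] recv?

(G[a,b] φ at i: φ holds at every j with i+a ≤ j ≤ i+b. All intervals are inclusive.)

Evaluate at each i in [0,5]:
  i=0: ✗ (fails at j=0)
  i=1: ✓ (all of [1,2])
  i=2: ✗ (fails at j=3)
  i=3: ✗ (fails at j=3)
  i=4: ✗ (fails at j=4)
  i=5: ✗ (fails at j=5)
Positions where it holds: {1} → 1.

1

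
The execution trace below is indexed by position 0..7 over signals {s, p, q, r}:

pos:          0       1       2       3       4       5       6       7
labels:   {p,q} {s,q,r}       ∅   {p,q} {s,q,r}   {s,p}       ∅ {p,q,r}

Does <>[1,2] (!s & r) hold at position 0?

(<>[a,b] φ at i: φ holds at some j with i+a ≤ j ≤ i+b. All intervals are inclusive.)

Check (!s & r) at each j in [1,2]:
  j=1: false
  j=2: false
No position in the window satisfies it → formula fails.

False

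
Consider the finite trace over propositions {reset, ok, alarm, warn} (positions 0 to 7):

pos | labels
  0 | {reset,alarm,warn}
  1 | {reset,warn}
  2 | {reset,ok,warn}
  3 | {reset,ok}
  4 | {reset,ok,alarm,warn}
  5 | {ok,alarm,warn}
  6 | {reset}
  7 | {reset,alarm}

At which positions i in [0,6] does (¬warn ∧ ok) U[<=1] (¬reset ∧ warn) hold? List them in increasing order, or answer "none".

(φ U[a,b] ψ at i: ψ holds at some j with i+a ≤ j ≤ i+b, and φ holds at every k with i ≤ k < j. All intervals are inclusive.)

Evaluate at each i in [0,6]:
  i=0: ✗ (no rhs in [0,1])
  i=1: ✗ (no rhs in [1,2])
  i=2: ✗ (no rhs in [2,3])
  i=3: ✗ (no rhs in [3,4])
  i=4: ✗ (lhs fails at k=4 before rhs at j=5)
  i=5: ✓ (rhs at j=5)
  i=6: ✗ (no rhs in [6,7])

5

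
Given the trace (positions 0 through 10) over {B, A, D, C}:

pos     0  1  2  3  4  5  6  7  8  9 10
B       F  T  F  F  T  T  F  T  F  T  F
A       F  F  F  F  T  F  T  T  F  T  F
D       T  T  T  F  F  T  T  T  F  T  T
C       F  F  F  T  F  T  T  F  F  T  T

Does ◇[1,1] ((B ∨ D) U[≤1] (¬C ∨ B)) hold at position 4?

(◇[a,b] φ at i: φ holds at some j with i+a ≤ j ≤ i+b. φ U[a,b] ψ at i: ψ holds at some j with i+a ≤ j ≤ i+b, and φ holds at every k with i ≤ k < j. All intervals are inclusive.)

Yes

Check ((B ∨ D) U[≤1] (¬C ∨ B)) at each j in [5,5]:
  j=5: holds
Found at j=5 → formula holds.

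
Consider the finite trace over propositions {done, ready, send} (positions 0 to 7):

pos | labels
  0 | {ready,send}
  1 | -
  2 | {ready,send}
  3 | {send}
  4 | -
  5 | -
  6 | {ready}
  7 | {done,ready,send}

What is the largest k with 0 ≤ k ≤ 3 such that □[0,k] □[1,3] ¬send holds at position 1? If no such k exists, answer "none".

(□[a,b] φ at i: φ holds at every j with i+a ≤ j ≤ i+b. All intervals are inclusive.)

none

□[1,3] ¬send must hold from j=1 onward; find where it first fails.
  j=1: fails → no k works.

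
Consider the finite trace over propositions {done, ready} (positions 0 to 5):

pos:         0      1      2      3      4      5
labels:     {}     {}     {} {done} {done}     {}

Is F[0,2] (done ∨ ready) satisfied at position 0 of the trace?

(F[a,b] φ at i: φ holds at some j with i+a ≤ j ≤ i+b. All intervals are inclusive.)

No

Check (done ∨ ready) at each j in [0,2]:
  j=0: false
  j=1: false
  j=2: false
No position in the window satisfies it → formula fails.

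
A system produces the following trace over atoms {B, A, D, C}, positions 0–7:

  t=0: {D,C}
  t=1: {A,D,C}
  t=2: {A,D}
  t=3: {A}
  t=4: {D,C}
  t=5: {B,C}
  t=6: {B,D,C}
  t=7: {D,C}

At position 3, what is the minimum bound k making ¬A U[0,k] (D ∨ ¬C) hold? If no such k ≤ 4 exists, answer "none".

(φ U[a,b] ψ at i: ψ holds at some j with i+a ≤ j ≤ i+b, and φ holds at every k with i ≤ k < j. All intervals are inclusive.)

Need earliest j ≥ 3 with (D ∨ ¬C), and ¬A at every k in [3,j-1].
  j=3: rhs holds (empty prefix). k = 0.

0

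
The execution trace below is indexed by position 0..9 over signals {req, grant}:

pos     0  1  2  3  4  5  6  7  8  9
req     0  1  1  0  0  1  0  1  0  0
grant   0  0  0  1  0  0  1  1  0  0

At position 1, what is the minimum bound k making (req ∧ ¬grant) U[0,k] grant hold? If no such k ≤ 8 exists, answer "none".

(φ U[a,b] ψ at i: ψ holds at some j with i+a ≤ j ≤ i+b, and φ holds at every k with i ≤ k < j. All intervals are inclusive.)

2

Need earliest j ≥ 1 with grant, and (req ∧ ¬grant) at every k in [1,j-1].
  j=1: rhs fails.
  j=2: rhs fails.
  j=3: rhs holds; lhs holds on [1,2]. k = 2.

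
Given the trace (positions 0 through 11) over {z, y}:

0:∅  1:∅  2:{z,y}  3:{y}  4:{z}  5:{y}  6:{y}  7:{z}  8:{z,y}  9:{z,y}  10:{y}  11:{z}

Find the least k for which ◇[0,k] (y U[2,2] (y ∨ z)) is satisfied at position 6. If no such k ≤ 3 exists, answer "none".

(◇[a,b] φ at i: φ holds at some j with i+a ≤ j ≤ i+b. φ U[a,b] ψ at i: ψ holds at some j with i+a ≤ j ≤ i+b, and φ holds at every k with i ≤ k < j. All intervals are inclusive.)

2

Scan j = 6,7,… for (y U[2,2] (y ∨ z)):
  j=6: fails
  j=7: fails
  j=8: holds
First hit at j=8, so smallest k = 8-6 = 2.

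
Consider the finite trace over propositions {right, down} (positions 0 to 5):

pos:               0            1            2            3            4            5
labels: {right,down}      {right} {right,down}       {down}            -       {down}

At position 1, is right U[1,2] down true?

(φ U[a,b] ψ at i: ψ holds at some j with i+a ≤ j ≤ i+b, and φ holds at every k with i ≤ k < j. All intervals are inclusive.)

True

Need some j in [2,3] with down, and right at every k in [1,j-1].
  j=2: down holds; right holds at every k in [1,1] → satisfied.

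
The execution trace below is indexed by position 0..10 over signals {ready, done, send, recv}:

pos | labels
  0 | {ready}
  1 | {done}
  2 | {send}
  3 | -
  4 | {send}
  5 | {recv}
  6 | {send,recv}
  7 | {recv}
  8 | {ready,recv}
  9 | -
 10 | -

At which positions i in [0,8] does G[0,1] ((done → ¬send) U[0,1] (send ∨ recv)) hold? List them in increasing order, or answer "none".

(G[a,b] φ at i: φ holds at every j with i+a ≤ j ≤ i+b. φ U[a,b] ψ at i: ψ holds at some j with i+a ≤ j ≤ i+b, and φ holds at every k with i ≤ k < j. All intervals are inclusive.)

1, 2, 3, 4, 5, 6, 7

Evaluate at each i in [0,8]:
  i=0: ✗ (fails at j=0)
  i=1: ✓ (all of [1,2])
  i=2: ✓ (all of [2,3])
  i=3: ✓ (all of [3,4])
  i=4: ✓ (all of [4,5])
  i=5: ✓ (all of [5,6])
  i=6: ✓ (all of [6,7])
  i=7: ✓ (all of [7,8])
  i=8: ✗ (fails at j=9)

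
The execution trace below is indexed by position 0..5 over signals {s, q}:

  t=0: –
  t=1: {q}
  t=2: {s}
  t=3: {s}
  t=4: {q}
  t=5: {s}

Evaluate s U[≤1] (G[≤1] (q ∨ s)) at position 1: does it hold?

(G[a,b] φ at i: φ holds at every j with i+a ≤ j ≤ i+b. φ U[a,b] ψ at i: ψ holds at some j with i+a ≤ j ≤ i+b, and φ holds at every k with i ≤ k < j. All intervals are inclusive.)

Yes

Need some j in [1,2] with G[≤1] (q ∨ s), and s at every k in [1,j-1].
  j=1: G[≤1] (q ∨ s) holds; no prefix to check → satisfied.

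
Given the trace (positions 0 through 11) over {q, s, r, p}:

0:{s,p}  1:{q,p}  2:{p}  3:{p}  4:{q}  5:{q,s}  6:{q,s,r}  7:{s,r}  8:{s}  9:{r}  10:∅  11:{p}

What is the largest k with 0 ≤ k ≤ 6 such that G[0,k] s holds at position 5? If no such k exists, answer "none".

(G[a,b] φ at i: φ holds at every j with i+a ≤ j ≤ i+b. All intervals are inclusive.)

3

s must hold from j=5 onward; find where it first fails.
  j=5: holds
  j=6: holds
  j=7: holds
  j=8: holds
  j=9: fails
Holds on [5,8], so largest k = 3.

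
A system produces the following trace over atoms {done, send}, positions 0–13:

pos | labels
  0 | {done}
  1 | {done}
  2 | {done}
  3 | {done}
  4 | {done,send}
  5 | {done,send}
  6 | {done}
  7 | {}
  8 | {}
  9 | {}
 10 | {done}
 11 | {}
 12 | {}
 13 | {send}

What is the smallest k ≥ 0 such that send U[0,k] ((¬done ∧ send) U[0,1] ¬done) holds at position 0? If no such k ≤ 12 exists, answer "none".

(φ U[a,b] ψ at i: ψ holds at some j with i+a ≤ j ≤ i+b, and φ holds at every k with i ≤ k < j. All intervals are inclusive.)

none

Need earliest j ≥ 0 with ((¬done ∧ send) U[0,1] ¬done), and send at every k in [0,j-1].
  j=0: rhs fails.
  j=1: rhs fails.
  j=2: rhs fails.
  j=3: rhs fails.
  j=4: rhs fails.
  j=5: rhs fails.
  j=6: rhs fails.
  j=7: rhs holds but lhs fails at k=0.
  j=8: rhs holds but lhs fails at k=0.
  j=9: rhs holds but lhs fails at k=0.
  j=10: rhs fails.
  j=11: rhs holds but lhs fails at k=0.
  j=12: rhs holds but lhs fails at k=0.
No witness within the range → none.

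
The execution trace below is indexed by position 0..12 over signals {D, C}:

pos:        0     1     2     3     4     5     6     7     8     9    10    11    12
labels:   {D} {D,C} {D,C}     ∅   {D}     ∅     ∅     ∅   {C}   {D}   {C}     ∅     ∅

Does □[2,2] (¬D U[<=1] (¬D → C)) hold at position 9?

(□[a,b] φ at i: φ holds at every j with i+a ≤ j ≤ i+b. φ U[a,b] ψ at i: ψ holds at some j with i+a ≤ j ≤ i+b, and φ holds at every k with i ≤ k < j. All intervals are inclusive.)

Does not hold

Check (¬D U[<=1] (¬D → C)) at every j in [11,11]:
  j=11: fails
Fails at j=11 → formula fails.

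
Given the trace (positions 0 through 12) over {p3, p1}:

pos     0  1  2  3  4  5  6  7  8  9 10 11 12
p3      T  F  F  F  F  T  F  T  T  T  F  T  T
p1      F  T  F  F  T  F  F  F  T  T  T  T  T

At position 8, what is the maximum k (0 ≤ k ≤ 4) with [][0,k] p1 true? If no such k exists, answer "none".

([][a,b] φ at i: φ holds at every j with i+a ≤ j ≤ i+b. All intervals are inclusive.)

4

p1 must hold from j=8 onward; find where it first fails.
  j=8: holds
  j=9: holds
  j=10: holds
  j=11: holds
  j=12: holds
Holds through j=12; largest k = 4.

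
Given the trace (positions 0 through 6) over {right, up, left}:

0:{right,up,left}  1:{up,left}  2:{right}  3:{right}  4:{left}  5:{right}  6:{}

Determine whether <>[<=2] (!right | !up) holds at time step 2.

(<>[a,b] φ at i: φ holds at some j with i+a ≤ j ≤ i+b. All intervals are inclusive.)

Check (!right | !up) at each j in [2,4]:
  j=2: true
  j=3: true
  j=4: true
Found at j=2 → formula holds.

Yes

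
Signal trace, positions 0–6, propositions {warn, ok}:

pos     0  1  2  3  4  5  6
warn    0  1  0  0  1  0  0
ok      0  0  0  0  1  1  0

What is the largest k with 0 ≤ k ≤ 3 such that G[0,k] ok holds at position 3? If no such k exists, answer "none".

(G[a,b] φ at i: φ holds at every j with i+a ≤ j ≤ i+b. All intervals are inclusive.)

none

ok must hold from j=3 onward; find where it first fails.
  j=3: fails → no k works.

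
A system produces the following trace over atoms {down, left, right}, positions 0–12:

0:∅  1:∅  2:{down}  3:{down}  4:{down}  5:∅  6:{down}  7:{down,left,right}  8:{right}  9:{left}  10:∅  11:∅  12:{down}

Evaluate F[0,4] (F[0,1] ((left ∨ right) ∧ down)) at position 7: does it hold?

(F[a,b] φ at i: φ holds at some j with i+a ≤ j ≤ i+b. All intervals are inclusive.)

Holds

Check F[0,1] ((left ∨ right) ∧ down) at each j in [7,11]:
  j=7: holds (witness at 7)
  j=8: fails (none in [8,9])
  j=9: fails (none in [9,10])
  j=10: fails (none in [10,11])
  j=11: fails (none in [11,12])
Found at j=7 → formula holds.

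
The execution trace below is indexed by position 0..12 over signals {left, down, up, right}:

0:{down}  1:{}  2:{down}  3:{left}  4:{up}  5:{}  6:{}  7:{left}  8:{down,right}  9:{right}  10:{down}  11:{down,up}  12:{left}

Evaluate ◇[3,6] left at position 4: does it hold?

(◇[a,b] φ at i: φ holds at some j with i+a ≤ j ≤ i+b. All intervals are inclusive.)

Holds

Check left at each j in [7,10]:
  j=7: true
  j=8: false
  j=9: false
  j=10: false
Found at j=7 → formula holds.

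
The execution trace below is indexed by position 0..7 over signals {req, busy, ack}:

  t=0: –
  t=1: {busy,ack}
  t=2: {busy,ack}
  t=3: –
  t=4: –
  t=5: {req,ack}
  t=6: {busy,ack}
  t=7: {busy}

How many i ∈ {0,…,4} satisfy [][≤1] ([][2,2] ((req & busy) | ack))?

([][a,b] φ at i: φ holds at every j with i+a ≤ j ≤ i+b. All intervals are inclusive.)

Evaluate at each i in [0,4]:
  i=0: ✗ (fails at j=1)
  i=1: ✗ (fails at j=1)
  i=2: ✗ (fails at j=2)
  i=3: ✓ (all of [3,4])
  i=4: ✗ (fails at j=5)
Positions where it holds: {3} → 1.

1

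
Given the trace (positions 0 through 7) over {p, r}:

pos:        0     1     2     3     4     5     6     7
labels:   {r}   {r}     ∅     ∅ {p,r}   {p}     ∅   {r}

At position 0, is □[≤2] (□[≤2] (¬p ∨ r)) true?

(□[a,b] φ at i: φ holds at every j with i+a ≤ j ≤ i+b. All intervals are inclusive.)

True

Check □[≤2] (¬p ∨ r) at every j in [0,2]:
  j=0: holds on [0,2]
  j=1: holds on [1,3]
  j=2: holds on [2,4]
All positions satisfy it → formula holds.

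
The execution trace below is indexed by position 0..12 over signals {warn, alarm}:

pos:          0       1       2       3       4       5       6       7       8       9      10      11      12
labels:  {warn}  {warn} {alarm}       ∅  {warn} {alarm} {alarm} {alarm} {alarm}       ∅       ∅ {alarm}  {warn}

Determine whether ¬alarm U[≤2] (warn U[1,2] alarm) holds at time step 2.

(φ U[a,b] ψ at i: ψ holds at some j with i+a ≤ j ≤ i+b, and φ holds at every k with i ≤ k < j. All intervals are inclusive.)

False

Need some j in [2,4] with (warn U[1,2] alarm), and ¬alarm at every k in [2,j-1].
  j=2: (warn U[1,2] alarm) — fails.
  j=3: (warn U[1,2] alarm) — fails.
  j=4: (warn U[1,2] alarm) holds, but ¬alarm fails at k=2 → not this j.
No j in the window works → until fails.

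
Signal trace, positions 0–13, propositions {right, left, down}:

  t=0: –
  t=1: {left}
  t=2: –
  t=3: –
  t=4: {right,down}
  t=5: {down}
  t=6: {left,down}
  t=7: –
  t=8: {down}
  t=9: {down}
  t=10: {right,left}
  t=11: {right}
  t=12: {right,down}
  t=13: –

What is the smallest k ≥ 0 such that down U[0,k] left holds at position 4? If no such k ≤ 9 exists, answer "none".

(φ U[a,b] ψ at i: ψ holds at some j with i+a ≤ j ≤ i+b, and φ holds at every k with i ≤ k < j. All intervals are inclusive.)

Need earliest j ≥ 4 with left, and down at every k in [4,j-1].
  j=4: rhs fails.
  j=5: rhs fails.
  j=6: rhs holds; lhs holds on [4,5]. k = 2.

2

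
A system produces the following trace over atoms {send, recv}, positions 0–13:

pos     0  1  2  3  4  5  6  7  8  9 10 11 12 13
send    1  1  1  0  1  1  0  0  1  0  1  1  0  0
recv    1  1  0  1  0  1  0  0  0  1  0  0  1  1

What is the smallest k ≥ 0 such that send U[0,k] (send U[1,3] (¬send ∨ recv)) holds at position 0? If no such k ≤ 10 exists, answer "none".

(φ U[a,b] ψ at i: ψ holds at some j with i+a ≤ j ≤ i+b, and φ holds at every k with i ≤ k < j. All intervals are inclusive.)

Need earliest j ≥ 0 with (send U[1,3] (¬send ∨ recv)), and send at every k in [0,j-1].
  j=0: rhs holds (empty prefix). k = 0.

0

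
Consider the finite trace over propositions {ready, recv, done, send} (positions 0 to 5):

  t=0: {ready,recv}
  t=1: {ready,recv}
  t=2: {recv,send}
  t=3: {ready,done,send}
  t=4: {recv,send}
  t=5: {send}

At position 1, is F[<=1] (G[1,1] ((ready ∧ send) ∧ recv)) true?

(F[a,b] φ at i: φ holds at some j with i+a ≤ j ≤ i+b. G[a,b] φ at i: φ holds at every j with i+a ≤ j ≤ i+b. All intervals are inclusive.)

Check G[1,1] ((ready ∧ send) ∧ recv) at each j in [1,2]:
  j=1: fails at 2
  j=2: fails at 3
No position in the window satisfies it → formula fails.

No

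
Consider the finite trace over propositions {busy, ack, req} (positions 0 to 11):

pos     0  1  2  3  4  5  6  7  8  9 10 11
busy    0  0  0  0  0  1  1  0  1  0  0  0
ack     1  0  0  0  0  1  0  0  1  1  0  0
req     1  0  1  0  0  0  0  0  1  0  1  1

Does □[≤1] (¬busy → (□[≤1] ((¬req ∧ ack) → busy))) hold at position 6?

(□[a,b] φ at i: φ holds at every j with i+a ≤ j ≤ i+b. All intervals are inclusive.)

Check (¬busy → (□[≤1] ((¬req ∧ ack) → busy))) at every j in [6,7]:
  j=6: antecedent false → ✓
  j=7: antecedent true; consequent holds on [7,8] → ✓
All positions satisfy it → formula holds.

Holds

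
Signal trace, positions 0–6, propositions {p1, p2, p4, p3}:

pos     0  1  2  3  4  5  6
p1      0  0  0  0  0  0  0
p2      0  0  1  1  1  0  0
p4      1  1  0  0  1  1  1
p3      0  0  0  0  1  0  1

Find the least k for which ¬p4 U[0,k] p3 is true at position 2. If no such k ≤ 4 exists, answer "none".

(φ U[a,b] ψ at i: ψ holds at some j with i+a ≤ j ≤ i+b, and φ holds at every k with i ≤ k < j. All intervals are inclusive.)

Need earliest j ≥ 2 with p3, and ¬p4 at every k in [2,j-1].
  j=2: rhs fails.
  j=3: rhs fails.
  j=4: rhs holds; lhs holds on [2,3]. k = 2.

2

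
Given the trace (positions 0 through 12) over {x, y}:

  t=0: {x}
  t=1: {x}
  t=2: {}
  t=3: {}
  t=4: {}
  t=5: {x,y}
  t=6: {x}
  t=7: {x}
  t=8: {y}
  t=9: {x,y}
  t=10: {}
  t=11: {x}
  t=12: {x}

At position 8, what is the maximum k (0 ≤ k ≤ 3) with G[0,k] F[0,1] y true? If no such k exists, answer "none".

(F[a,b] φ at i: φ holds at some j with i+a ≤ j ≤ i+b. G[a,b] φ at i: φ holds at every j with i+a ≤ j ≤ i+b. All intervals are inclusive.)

1

F[0,1] y must hold from j=8 onward; find where it first fails.
  j=8: holds
  j=9: holds
  j=10: fails
Holds on [8,9], so largest k = 1.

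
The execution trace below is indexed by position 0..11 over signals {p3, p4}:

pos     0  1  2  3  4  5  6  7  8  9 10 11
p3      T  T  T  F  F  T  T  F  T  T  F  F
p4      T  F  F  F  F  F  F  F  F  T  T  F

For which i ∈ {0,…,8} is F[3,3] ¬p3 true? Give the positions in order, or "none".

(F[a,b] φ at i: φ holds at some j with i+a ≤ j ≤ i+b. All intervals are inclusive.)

Evaluate at each i in [0,8]:
  i=0: ✓ (witness j=3)
  i=1: ✓ (witness j=4)
  i=2: ✗ (none in [5,5])
  i=3: ✗ (none in [6,6])
  i=4: ✓ (witness j=7)
  i=5: ✗ (none in [8,8])
  i=6: ✗ (none in [9,9])
  i=7: ✓ (witness j=10)
  i=8: ✓ (witness j=11)

0, 1, 4, 7, 8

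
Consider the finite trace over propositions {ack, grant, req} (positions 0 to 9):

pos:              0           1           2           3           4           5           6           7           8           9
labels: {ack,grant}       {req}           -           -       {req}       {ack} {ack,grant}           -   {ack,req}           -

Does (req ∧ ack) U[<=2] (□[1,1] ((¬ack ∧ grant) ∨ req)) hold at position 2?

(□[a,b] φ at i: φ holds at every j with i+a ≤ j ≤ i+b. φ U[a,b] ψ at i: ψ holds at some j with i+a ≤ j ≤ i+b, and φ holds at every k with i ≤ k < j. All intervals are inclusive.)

Need some j in [2,4] with □[1,1] ((¬ack ∧ grant) ∨ req), and (req ∧ ack) at every k in [2,j-1].
  j=2: □[1,1] ((¬ack ∧ grant) ∨ req) — fails at 3.
  j=3: □[1,1] ((¬ack ∧ grant) ∨ req) holds, but (req ∧ ack) fails at k=2 → not this j.
  j=4: □[1,1] ((¬ack ∧ grant) ∨ req) — fails at 5.
No j in the window works → until fails.

Does not hold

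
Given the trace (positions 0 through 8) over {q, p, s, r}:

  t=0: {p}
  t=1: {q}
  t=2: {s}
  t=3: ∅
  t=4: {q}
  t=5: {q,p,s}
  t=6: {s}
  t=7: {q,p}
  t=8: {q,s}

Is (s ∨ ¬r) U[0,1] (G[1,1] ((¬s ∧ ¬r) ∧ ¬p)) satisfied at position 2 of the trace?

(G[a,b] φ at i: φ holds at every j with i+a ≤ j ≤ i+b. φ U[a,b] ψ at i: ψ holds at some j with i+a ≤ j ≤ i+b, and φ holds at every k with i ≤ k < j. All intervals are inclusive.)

Holds

Need some j in [2,3] with G[1,1] ((¬s ∧ ¬r) ∧ ¬p), and (s ∨ ¬r) at every k in [2,j-1].
  j=2: G[1,1] ((¬s ∧ ¬r) ∧ ¬p) holds; no prefix to check → satisfied.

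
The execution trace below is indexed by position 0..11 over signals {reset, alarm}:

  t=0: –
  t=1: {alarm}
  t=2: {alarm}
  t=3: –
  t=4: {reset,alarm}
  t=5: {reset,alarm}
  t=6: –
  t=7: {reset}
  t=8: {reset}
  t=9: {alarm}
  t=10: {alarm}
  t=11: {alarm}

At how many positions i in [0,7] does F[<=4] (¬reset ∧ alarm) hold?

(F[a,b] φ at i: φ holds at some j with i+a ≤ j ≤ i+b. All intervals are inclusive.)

Evaluate at each i in [0,7]:
  i=0: ✓ (witness j=1)
  i=1: ✓ (witness j=1)
  i=2: ✓ (witness j=2)
  i=3: ✗ (none in [3,7])
  i=4: ✗ (none in [4,8])
  i=5: ✓ (witness j=9)
  i=6: ✓ (witness j=9)
  i=7: ✓ (witness j=9)
Positions where it holds: {0, 1, 2, 5, 6, 7} → 6.

6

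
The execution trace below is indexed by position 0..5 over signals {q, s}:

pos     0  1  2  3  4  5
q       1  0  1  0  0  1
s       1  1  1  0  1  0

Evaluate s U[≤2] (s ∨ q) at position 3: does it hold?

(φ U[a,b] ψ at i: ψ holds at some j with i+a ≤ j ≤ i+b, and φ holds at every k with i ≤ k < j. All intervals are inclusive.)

False

Need some j in [3,5] with (s ∨ q), and s at every k in [3,j-1].
  j=3: (s ∨ q) false.
  j=4: (s ∨ q) holds, but s fails at k=3 → not this j.
  j=5: (s ∨ q) holds, but s fails at k=3 → not this j.
No j in the window works → until fails.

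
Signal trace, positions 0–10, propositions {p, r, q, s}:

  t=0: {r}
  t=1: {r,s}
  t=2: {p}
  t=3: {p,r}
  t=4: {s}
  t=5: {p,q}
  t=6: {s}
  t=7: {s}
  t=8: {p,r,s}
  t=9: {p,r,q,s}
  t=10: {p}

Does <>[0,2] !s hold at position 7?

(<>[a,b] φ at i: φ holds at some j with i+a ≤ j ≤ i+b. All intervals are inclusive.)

No

Check !s at each j in [7,9]:
  j=7: false
  j=8: false
  j=9: false
No position in the window satisfies it → formula fails.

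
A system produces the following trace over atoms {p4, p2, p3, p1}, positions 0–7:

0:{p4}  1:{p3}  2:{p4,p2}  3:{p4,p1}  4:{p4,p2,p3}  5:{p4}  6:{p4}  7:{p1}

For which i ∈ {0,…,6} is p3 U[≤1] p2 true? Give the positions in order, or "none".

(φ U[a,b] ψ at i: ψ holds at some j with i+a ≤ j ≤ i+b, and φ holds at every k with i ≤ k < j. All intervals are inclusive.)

1, 2, 4

Evaluate at each i in [0,6]:
  i=0: ✗ (no rhs in [0,1])
  i=1: ✓ (rhs at j=2; lhs holds on [1,1])
  i=2: ✓ (rhs at j=2)
  i=3: ✗ (lhs fails at k=3 before rhs at j=4)
  i=4: ✓ (rhs at j=4)
  i=5: ✗ (no rhs in [5,6])
  i=6: ✗ (no rhs in [6,7])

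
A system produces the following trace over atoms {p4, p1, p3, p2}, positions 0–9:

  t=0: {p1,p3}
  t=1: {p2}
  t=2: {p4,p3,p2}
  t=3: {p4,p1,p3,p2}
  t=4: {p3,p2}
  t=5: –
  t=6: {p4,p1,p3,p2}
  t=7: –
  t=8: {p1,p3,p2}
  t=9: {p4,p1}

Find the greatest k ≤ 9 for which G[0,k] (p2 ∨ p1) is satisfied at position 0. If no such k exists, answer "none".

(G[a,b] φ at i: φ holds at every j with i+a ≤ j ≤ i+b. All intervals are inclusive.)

(p2 ∨ p1) must hold from j=0 onward; find where it first fails.
  j=0: holds
  j=1: holds
  j=2: holds
  j=3: holds
  j=4: holds
  j=5: fails
Holds on [0,4], so largest k = 4.

4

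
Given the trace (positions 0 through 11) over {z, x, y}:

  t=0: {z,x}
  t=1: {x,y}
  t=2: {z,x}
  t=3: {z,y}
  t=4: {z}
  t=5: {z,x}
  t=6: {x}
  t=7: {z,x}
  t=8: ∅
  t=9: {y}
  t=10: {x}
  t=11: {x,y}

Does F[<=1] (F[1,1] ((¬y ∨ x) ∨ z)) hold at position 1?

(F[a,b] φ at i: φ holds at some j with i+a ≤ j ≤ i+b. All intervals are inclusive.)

Check F[1,1] ((¬y ∨ x) ∨ z) at each j in [1,2]:
  j=1: holds (witness at 2)
  j=2: holds (witness at 3)
Found at j=1 → formula holds.

Holds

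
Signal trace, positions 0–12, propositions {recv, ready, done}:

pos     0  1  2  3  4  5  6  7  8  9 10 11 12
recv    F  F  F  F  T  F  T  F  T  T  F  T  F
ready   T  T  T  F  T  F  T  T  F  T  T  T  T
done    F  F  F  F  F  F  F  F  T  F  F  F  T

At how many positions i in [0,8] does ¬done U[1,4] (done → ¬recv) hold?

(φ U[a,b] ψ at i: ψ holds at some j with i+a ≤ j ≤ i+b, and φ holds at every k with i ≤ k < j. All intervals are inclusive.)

Evaluate at each i in [0,8]:
  i=0: ✓ (rhs at j=1; lhs holds on [0,0])
  i=1: ✓ (rhs at j=2; lhs holds on [1,1])
  i=2: ✓ (rhs at j=3; lhs holds on [2,2])
  i=3: ✓ (rhs at j=4; lhs holds on [3,3])
  i=4: ✓ (rhs at j=5; lhs holds on [4,4])
  i=5: ✓ (rhs at j=6; lhs holds on [5,5])
  i=6: ✓ (rhs at j=7; lhs holds on [6,6])
  i=7: ✗ (lhs fails at k=8 before rhs at j=9)
  i=8: ✗ (lhs fails at k=8 before rhs at j=9)
Positions where it holds: {0, 1, 2, 3, 4, 5, 6} → 7.

7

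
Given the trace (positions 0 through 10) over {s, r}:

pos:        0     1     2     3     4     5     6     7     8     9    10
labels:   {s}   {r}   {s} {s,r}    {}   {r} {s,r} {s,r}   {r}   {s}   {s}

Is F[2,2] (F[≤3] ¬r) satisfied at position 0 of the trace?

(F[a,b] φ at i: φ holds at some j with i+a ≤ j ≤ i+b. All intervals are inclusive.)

True

Check F[≤3] ¬r at each j in [2,2]:
  j=2: holds (witness at 2)
Found at j=2 → formula holds.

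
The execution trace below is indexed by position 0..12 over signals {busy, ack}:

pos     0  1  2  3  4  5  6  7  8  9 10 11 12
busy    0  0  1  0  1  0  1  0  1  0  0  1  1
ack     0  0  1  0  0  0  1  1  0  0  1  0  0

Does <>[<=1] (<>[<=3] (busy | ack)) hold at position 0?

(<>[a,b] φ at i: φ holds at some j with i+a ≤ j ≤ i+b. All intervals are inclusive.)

Check <>[<=3] (busy | ack) at each j in [0,1]:
  j=0: holds (witness at 2)
  j=1: holds (witness at 2)
Found at j=0 → formula holds.

True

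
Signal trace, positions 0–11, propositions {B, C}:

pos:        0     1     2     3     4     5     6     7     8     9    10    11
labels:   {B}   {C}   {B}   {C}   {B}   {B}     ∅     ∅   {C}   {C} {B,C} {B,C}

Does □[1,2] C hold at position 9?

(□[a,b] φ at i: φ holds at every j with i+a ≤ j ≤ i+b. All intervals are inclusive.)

Check C at every j in [10,11]:
  j=10: true
  j=11: true
All positions satisfy it → formula holds.

Yes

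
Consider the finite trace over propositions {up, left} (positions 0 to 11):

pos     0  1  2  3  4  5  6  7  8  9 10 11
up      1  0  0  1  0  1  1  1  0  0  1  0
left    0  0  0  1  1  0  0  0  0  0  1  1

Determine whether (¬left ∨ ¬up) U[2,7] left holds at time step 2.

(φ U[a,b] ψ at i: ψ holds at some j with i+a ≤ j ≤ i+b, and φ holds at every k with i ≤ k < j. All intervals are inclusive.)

Need some j in [4,9] with left, and (¬left ∨ ¬up) at every k in [2,j-1].
  j=4: left holds, but (¬left ∨ ¬up) fails at k=3 → not this j.
  j=5: left false.
  j=6: left false.
  j=7: left false.
  j=8: left false.
  j=9: left false.
No j in the window works → until fails.

False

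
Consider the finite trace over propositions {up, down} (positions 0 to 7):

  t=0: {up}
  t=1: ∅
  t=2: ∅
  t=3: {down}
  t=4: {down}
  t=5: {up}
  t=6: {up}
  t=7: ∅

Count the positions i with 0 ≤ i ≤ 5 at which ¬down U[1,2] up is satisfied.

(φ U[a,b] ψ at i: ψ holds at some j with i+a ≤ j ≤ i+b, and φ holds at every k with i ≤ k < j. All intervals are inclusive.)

1

Evaluate at each i in [0,5]:
  i=0: ✗ (no rhs in [1,2])
  i=1: ✗ (no rhs in [2,3])
  i=2: ✗ (no rhs in [3,4])
  i=3: ✗ (lhs fails at k=3 before rhs at j=5)
  i=4: ✗ (lhs fails at k=4 before rhs at j=5)
  i=5: ✓ (rhs at j=6; lhs holds on [5,5])
Positions where it holds: {5} → 1.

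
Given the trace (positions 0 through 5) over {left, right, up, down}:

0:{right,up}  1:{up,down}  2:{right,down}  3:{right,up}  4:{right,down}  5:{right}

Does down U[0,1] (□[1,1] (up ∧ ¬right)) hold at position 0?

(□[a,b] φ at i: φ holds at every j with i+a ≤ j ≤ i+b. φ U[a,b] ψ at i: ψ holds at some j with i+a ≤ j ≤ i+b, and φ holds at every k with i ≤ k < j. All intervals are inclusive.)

Need some j in [0,1] with □[1,1] (up ∧ ¬right), and down at every k in [0,j-1].
  j=0: □[1,1] (up ∧ ¬right) holds; no prefix to check → satisfied.

True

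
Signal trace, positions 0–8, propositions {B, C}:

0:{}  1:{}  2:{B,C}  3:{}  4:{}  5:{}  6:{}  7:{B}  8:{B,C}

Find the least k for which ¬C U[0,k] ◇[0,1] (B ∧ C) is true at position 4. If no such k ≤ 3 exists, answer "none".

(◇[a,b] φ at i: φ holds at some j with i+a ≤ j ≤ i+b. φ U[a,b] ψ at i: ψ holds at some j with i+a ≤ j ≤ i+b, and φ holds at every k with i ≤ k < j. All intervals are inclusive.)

Need earliest j ≥ 4 with ◇[0,1] (B ∧ C), and ¬C at every k in [4,j-1].
  j=4: rhs fails.
  j=5: rhs fails.
  j=6: rhs fails.
  j=7: rhs holds; lhs holds on [4,6]. k = 3.

3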